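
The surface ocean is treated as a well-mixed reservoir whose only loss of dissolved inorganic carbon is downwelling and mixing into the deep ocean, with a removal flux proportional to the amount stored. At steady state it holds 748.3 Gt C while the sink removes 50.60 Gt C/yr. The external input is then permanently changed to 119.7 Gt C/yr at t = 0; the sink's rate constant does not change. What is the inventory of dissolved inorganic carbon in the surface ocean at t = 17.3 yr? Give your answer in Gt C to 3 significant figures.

1450 Gt C

τ = M₀/F₀ = 748.3/50.60 = 14.79 yr; rate constant k = 1/τ.
New steady state M_∞ = F₁/k = F₁·τ = 119.7 × 14.79 = 1770.2 Gt C.
M(t) = M_∞ + (M₀ − M_∞)·e^(−t/τ); t/τ = 17.3/14.79 = 1.170, so e^(−t/τ) = 0.3104.
M(t) = 1770.2 − 1022 × 0.3104 = 1453.0 Gt C.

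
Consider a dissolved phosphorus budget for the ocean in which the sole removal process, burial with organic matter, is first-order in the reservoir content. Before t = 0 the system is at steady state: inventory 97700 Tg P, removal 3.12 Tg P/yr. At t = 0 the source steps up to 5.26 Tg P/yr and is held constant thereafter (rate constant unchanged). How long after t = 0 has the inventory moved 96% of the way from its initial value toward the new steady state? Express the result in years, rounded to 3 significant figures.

τ = M₀/F₀ = 97700/3.12 = 31310 yr.
The remaining gap fraction is e^(−t/τ); 96% covered ⇒ e^(−t/τ) = 0.0400.
t = −τ ln(0.0400) = 31310 × 3.219 = 100800 yr.

101000 yr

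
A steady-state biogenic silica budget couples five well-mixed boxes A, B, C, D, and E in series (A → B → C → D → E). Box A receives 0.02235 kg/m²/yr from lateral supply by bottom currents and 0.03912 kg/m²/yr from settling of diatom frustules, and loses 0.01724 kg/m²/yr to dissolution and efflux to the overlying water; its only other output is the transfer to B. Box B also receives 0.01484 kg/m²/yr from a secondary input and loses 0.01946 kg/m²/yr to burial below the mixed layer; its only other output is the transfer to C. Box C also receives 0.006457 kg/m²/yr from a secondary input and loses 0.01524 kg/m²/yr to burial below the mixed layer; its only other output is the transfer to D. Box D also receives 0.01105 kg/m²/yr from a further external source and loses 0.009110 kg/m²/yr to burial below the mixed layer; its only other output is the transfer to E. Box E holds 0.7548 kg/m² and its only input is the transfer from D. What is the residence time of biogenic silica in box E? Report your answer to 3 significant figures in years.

Box A: F(A→B) = (0.02235 + 0.03912) − 0.01724 = 0.044230 kg/m²/yr.
Box B: F(B→C) = (0.044230 + 0.01484) − 0.01946 = 0.039610 kg/m²/yr.
Box C: F(C→D) = (0.039610 + 0.006457) − 0.01524 = 0.030827 kg/m²/yr.
Box D: F(D→E) = (0.030827 + 0.01105) − 0.009110 = 0.032767 kg/m²/yr.
Box E throughput = its input = 0.032767 kg/m²/yr; τ = 0.7548 / 0.032767 = 23.04 yr.

23.0 yr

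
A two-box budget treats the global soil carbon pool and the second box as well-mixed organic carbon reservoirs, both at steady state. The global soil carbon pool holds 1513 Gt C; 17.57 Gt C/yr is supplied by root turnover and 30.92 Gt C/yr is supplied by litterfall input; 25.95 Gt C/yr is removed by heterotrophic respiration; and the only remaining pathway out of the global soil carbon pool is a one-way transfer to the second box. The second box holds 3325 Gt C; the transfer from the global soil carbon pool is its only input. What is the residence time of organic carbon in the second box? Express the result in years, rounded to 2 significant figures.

Balance the global soil carbon pool: ΣF_in = 17.57 + 30.92 = 48.490 Gt C/yr.
Transfer to the second box = ΣF_in − (25.95) = 22.540 Gt C/yr.
At steady state the output of the second box equals its input, 22.540 Gt C/yr.
τ = M / F = 3325 / 22.540 = 147.5 yr.

150 yr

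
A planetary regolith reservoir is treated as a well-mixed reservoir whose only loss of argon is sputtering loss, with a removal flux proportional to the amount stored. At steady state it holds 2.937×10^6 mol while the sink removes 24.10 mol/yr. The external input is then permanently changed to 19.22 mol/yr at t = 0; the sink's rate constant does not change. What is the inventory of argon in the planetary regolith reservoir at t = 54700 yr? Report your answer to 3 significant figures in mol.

The sink rate constant is k = F₀/M₀ = 24.10/2.937×10^6 = 8.206×10^-6 yr⁻¹.
Solving dM/dt = F₁ − kM with M(0) = M₀ gives M(t) = F₁/k + (M₀ − F₁/k)·e^(−kt).
F₁/k = 19.22/8.206×10^-6 = 2.3423×10^6 mol; kt = 8.206×10^-6 × 54700 = 0.4488, e^(−kt) = 0.6384.
M(54700) = 2.3423×10^6 + (2.937×10^6 − 2.3423×10^6) × 0.6384 = 2.3423×10^6 + 379600 = 2.7219×10^6 mol.

2.72×10^6 mol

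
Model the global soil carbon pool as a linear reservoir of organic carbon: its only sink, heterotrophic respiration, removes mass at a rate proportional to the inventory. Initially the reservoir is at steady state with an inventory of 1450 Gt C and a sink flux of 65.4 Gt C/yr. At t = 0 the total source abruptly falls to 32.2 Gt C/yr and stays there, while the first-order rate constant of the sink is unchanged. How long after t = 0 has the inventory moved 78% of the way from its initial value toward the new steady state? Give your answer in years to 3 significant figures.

33.6 yr

τ = M₀/F₀ = 1450/65.4 = 22.17 yr.
The remaining gap fraction is e^(−t/τ); 78% covered ⇒ e^(−t/τ) = 0.220.
t = −τ ln(0.220) = 22.17 × 1.514 = 33.57 yr.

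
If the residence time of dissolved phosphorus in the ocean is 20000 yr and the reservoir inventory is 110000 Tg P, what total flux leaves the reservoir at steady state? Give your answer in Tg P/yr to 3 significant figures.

5.50 Tg P/yr

F = M / τ = 110000 / 20000 = 5.500 Tg P/yr.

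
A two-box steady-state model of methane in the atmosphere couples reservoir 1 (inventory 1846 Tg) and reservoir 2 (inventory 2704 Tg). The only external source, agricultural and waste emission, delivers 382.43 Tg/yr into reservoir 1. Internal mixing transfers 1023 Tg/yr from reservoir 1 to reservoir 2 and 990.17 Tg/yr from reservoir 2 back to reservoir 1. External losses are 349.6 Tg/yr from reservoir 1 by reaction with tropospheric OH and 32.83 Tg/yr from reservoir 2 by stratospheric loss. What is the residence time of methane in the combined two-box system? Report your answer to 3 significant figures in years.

For the system as a whole, the A↔B exchange is internal and contributes nothing to the throughput; only the external sinks remove mass.
M_total = 1846 + 2704 = 4550.0 Tg.
ΣF_external_out = 349.6 + 32.83 = 382.43 Tg/yr.
τ = M_total / ΣF_ext = 4550.0 / 382.43 = 11.90 yr.

11.9 yr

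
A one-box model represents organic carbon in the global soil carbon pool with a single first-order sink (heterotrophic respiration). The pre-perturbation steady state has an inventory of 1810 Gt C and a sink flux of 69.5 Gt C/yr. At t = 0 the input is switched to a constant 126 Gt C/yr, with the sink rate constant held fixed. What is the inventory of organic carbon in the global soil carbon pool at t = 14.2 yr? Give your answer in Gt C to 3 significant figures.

The sink rate constant is k = F₀/M₀ = 69.5/1810 = 0.03840 yr⁻¹.
Solving dM/dt = F₁ − kM with M(0) = M₀ gives M(t) = F₁/k + (M₀ − F₁/k)·e^(−kt).
F₁/k = 126/0.03840 = 3281.4 Gt C; kt = 0.03840 × 14.2 = 0.5452, e^(−kt) = 0.5797.
M(14.2) = 3281.4 + (1810 − 3281.4) × 0.5797 = 3281.4 − 853.0 = 2428.4 Gt C.

2430 Gt C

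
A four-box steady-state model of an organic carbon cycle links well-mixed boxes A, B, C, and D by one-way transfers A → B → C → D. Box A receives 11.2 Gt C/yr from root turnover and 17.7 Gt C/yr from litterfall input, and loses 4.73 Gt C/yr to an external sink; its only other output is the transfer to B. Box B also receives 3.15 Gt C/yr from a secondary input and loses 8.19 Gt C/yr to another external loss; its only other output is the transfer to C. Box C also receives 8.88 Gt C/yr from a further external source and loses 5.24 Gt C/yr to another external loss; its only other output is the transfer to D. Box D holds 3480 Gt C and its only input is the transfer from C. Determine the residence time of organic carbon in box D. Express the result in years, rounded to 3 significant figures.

Box A: F(A→B) = (11.2 + 17.7) − 4.73 = 24.170 Gt C/yr.
Box B: F(B→C) = (24.170 + 3.15) − 8.19 = 19.130 Gt C/yr.
Box C: F(C→D) = (19.130 + 8.88) − 5.24 = 22.770 Gt C/yr.
Box D throughput = its input = 22.770 Gt C/yr; τ = 3480 / 22.770 = 152.8 yr.

153 yr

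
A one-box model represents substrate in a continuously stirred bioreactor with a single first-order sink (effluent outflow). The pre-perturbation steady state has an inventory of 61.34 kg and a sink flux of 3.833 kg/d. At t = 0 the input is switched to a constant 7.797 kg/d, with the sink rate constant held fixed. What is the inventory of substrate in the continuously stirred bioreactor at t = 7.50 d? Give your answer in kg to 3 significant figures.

τ = M₀/F₀ = 61.34/3.833 = 16.00 d; rate constant k = 1/τ.
New steady state M_∞ = F₁/k = F₁·τ = 7.797 × 16.00 = 124.78 kg.
M(t) = M_∞ + (M₀ − M_∞)·e^(−t/τ); t/τ = 7.50/16.00 = 0.4687, so e^(−t/τ) = 0.6258.
M(t) = 124.78 − 63.44 × 0.6258 = 85.075 kg.

85.1 kg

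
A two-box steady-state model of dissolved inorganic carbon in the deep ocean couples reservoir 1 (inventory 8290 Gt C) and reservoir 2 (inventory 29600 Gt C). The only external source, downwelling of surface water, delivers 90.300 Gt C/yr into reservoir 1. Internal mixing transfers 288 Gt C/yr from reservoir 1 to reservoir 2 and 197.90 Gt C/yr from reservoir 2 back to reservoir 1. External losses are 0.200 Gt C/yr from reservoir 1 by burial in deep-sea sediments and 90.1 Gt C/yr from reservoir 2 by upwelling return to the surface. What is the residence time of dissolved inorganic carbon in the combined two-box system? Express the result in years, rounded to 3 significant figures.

Treat the two boxes together as one reservoir: the mixing fluxes between them are internal recycling, so τ = ΣM / Σ(external losses).
M_total = 8290 + 29600 = 37890 Gt C.
ΣF_external_out = 0.200 + 90.1 = 90.300 Gt C/yr.
τ = M_total / ΣF_ext = 37890 / 90.300 = 419.6 yr.

420 yr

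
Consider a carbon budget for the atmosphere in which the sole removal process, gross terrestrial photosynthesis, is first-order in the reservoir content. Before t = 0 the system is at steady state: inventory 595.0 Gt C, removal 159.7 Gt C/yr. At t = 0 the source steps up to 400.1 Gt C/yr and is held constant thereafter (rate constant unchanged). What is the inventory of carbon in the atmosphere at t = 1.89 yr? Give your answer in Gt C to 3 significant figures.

951 Gt C

Residence time τ = M₀/F₀ = 3.726 yr. The eventual steady state is M_∞ = M₀·(F₁/F₀) = 595.0 × 400.1/159.7 = 1490.7 Gt C.
The anomaly ΔM(t) = M(t) − M_∞ decays as ΔM₀·e^(−t/τ) with ΔM₀ = 595.0 − 1490.7 = −895.7 Gt C.
At t = 1.89 yr, e^(−t/τ) = e^(−0.5073) = 0.6021, so ΔM = −539.3 Gt C and M = 1490.7 − 539.3 = 951.36 Gt C.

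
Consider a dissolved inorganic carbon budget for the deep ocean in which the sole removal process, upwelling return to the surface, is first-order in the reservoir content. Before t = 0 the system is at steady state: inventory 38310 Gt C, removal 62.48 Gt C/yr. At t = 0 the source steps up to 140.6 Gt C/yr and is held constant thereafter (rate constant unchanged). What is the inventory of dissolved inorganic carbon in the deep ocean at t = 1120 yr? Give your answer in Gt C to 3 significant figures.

τ = M₀/F₀ = 38310/62.48 = 613.2 yr; rate constant k = 1/τ.
New steady state M_∞ = F₁/k = F₁·τ = 140.6 × 613.2 = 86210 Gt C.
M(t) = M_∞ + (M₀ − M_∞)·e^(−t/τ); t/τ = 1120/613.2 = 1.827, so e^(−t/τ) = 0.1610.
M(t) = 86210 − 47900 × 0.1610 = 78500 Gt C.

78500 Gt C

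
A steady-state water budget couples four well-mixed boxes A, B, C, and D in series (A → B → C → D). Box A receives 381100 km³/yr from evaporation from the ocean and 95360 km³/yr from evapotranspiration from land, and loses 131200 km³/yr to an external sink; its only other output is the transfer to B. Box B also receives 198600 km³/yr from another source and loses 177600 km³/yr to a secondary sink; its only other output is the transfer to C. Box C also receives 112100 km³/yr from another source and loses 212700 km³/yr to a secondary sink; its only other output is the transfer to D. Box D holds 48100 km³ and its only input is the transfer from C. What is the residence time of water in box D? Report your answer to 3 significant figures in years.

0.181 yr

Box A: F(A→B) = (381100 + 95360) − 131200 = 345260 km³/yr.
Box B: F(B→C) = (345260 + 198600) − 177600 = 366260 km³/yr.
Box C: F(C→D) = (366260 + 112100) − 212700 = 265660 km³/yr.
Box D throughput = its input = 265660 km³/yr; τ = 48100 / 265660 = 0.1811 yr.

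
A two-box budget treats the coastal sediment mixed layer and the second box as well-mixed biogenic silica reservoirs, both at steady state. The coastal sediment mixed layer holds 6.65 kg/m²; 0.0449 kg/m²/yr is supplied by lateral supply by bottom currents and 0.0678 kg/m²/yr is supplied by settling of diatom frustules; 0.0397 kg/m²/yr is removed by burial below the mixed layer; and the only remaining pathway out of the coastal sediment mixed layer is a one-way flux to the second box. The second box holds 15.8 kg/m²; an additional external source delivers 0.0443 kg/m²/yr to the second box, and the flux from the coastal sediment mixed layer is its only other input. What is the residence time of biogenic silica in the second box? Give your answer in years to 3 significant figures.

Balance the coastal sediment mixed layer: ΣF_in = 0.0449 + 0.0678 = 0.11270 kg/m²/yr.
Flux to the second box = ΣF_in − (0.0397) = 0.073000 kg/m²/yr.
Total input to the second box = 0.073000 + 0.0443 = 0.11730 kg/m²/yr; at steady state this equals its total output.
τ = M / F = 15.8 / 0.11730 = 134.7 yr.

135 yr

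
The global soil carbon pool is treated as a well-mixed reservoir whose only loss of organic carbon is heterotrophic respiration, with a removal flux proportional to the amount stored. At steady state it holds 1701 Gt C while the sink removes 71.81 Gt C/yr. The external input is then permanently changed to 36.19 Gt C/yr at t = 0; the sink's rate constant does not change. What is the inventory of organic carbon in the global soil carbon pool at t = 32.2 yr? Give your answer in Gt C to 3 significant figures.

τ = M₀/F₀ = 1701/71.81 = 23.69 yr; rate constant k = 1/τ.
New steady state M_∞ = F₁/k = F₁·τ = 36.19 × 23.69 = 857.25 Gt C.
M(t) = M_∞ + (M₀ − M_∞)·e^(−t/τ); t/τ = 32.2/23.69 = 1.359, so e^(−t/τ) = 0.2568.
M(t) = 857.25 + 843.7 × 0.2568 = 1073.9 Gt C.

1070 Gt C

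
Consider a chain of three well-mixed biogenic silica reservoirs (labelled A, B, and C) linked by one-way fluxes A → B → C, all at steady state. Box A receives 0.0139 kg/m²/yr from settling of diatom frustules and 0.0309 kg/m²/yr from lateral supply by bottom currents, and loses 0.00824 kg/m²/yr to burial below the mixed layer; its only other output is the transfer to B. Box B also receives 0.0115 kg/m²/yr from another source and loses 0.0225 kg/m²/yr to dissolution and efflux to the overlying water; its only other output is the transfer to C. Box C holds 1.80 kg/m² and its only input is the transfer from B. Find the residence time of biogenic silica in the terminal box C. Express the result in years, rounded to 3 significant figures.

70.4 yr

Box A: F(A→B) = (0.0139 + 0.0309) − 0.00824 = 0.036560 kg/m²/yr.
Box B: F(B→C) = (0.036560 + 0.0115) − 0.0225 = 0.025560 kg/m²/yr.
Box C throughput = its input = 0.025560 kg/m²/yr; τ = 1.80 / 0.025560 = 70.42 yr.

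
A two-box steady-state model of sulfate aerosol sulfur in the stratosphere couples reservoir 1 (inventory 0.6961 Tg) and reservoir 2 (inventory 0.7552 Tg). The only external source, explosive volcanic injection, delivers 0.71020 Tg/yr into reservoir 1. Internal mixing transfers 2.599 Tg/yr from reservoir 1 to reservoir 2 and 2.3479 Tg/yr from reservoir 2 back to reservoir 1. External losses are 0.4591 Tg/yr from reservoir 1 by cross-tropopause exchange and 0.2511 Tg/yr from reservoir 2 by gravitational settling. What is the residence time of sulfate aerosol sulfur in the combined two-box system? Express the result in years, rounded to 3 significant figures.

Residence time in the combined system uses the total inventory and the total *external* removal — internal exchanges between the two boxes cancel.
M_total = 0.6961 + 0.7552 = 1.4513 Tg.
ΣF_external_out = 0.4591 + 0.2511 = 0.71020 Tg/yr.
τ = M_total / ΣF_ext = 1.4513 / 0.71020 = 2.044 yr.

2.04 yr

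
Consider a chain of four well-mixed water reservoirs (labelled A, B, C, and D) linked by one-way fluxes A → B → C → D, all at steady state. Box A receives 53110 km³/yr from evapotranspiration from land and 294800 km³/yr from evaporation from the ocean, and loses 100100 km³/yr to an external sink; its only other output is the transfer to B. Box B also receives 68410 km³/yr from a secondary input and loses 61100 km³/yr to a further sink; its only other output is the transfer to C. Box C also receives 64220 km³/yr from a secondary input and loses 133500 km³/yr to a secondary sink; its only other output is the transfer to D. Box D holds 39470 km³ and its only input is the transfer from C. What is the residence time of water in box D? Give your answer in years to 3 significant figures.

Box A: F(A→B) = (53110 + 294800) − 100100 = 247810 km³/yr.
Box B: F(B→C) = (247810 + 68410) − 61100 = 255120 km³/yr.
Box C: F(C→D) = (255120 + 64220) − 133500 = 185840 km³/yr.
Box D throughput = its input = 185840 km³/yr; τ = 39470 / 185840 = 0.2124 yr.

0.212 yr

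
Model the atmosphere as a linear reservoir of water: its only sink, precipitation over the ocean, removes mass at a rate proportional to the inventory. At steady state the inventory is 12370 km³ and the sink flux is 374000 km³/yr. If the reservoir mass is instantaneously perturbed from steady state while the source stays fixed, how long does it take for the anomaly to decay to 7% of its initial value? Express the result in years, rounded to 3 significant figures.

0.0880 yr

For a linear reservoir the anomaly decays as exp(−t/τ) with τ = M/F = 12370/374000 = 0.03307 yr.
exp(−t/τ) = 0.07 ⇒ t = −τ ln(0.07) = 0.03307 × 2.659 = 0.08795 yr.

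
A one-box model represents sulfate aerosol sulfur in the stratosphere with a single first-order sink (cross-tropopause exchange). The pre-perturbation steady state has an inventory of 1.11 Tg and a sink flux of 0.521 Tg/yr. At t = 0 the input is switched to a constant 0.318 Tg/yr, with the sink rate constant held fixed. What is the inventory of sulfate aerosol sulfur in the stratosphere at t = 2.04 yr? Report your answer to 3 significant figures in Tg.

Residence time τ = M₀/F₀ = 2.131 yr. The eventual steady state is M_∞ = M₀·(F₁/F₀) = 1.11 × 0.318/0.521 = 0.67750 Tg.
The anomaly ΔM(t) = M(t) − M_∞ decays as ΔM₀·e^(−t/τ) with ΔM₀ = 1.11 − 0.67750 = 0.4325 Tg.
At t = 2.04 yr, e^(−t/τ) = e^(−0.9575) = 0.3838, so ΔM = 0.1660 Tg and M = 0.67750 + 0.1660 = 0.84352 Tg.

0.844 Tg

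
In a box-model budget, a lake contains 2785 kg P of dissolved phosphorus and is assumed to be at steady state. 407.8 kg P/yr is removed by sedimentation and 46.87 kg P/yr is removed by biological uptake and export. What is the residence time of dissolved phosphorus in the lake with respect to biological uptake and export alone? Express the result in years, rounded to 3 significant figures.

Residence time with respect to a single sink: τ = M / F_sink.
τ = 2785 / 46.87 = 59.42 yr.

59.4 yr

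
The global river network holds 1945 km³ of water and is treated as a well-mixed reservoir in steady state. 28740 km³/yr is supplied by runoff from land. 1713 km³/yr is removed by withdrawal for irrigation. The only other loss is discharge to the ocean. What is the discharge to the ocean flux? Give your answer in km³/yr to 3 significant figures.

At steady state ΣF_in = ΣF_out.
ΣF_in = 28740 km³/yr.
Discharge to the ocean flux = ΣF_in − (1713) = 28740 − 1713 = 27030 km³/yr.

27000 km³/yr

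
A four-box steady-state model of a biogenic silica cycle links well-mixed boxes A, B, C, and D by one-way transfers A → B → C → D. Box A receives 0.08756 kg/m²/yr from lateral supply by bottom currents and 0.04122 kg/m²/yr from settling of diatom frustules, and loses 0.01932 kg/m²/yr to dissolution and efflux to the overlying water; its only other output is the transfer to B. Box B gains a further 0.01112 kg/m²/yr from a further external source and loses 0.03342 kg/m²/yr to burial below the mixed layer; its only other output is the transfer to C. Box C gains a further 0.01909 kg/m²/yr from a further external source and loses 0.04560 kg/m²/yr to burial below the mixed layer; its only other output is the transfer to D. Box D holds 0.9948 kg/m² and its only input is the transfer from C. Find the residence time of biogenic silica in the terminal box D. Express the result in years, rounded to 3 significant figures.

Box A: F(A→B) = (0.08756 + 0.04122) − 0.01932 = 0.10946 kg/m²/yr.
Box B: F(B→C) = (0.10946 + 0.01112) − 0.03342 = 0.087160 kg/m²/yr.
Box C: F(C→D) = (0.087160 + 0.01909) − 0.04560 = 0.060650 kg/m²/yr.
Box D throughput = its input = 0.060650 kg/m²/yr; τ = 0.9948 / 0.060650 = 16.40 yr.

16.4 yr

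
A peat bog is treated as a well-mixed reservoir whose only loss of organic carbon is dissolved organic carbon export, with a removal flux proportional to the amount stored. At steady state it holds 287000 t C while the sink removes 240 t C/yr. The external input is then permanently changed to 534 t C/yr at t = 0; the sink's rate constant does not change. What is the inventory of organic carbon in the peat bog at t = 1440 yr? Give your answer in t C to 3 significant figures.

533000 t C

τ = M₀/F₀ = 287000/240 = 1196 yr; rate constant k = 1/τ.
New steady state M_∞ = F₁/k = F₁·τ = 534 × 1196 = 638580 t C.
M(t) = M_∞ + (M₀ − M_∞)·e^(−t/τ); t/τ = 1440/1196 = 1.204, so e^(−t/τ) = 0.2999.
M(t) = 638580 − 351600 × 0.2999 = 533120 t C.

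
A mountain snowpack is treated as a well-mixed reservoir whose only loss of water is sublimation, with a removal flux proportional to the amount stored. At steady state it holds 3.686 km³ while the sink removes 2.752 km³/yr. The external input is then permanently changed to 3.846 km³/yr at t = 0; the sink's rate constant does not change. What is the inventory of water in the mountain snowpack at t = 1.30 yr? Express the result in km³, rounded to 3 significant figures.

4.60 km³

τ = M₀/F₀ = 3.686/2.752 = 1.339 yr; rate constant k = 1/τ.
New steady state M_∞ = F₁/k = F₁·τ = 3.846 × 1.339 = 5.1513 km³.
M(t) = M_∞ + (M₀ − M_∞)·e^(−t/τ); t/τ = 1.30/1.339 = 0.9706, so e^(−t/τ) = 0.3789.
M(t) = 5.1513 − 1.465 × 0.3789 = 4.5962 km³.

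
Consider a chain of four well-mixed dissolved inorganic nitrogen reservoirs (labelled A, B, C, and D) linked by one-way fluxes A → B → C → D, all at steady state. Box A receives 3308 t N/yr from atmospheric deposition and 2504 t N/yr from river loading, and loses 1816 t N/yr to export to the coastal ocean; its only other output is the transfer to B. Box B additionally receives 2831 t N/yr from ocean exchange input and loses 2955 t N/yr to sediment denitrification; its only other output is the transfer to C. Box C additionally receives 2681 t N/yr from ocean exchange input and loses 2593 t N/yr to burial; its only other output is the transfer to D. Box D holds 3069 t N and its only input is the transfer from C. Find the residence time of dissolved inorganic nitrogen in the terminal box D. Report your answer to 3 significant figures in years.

0.775 yr

Box A: F(A→B) = (3308 + 2504) − 1816 = 3996.0 t N/yr.
Box B: F(B→C) = (3996.0 + 2831) − 2955 = 3872.0 t N/yr.
Box C: F(C→D) = (3872.0 + 2681) − 2593 = 3960.0 t N/yr.
Box D throughput = its input = 3960.0 t N/yr; τ = 3069 / 3960.0 = 0.7750 yr.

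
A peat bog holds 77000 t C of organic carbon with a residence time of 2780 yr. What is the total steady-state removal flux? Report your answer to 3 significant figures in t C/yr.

27.7 t C/yr

F = M / τ = 77000 / 2780 = 27.70 t C/yr.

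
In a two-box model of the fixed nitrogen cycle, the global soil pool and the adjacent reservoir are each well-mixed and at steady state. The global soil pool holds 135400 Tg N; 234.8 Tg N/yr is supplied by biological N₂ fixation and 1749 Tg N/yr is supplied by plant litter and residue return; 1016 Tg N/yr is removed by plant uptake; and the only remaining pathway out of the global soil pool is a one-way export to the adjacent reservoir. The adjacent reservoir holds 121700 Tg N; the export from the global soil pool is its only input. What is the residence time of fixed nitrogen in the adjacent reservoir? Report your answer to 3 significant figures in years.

Balance the global soil pool: ΣF_in = 234.8 + 1749 = 1983.8 Tg N/yr.
Export to the adjacent reservoir = ΣF_in − (1016) = 967.80 Tg N/yr.
At steady state the output of the adjacent reservoir equals its input, 967.80 Tg N/yr.
τ = M / F = 121700 / 967.80 = 125.7 yr.

126 yr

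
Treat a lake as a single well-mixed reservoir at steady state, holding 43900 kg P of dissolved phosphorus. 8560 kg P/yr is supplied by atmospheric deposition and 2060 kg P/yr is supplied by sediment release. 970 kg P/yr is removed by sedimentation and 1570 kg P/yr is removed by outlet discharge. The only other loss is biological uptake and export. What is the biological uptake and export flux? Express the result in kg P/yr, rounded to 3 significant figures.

8080 kg P/yr

At steady state ΣF_in = ΣF_out.
ΣF_in = 8560 + 2060 = 10620 kg P/yr.
Biological uptake and export flux = ΣF_in − (970 + 1570) = 10620 − 2540 = 8080 kg P/yr.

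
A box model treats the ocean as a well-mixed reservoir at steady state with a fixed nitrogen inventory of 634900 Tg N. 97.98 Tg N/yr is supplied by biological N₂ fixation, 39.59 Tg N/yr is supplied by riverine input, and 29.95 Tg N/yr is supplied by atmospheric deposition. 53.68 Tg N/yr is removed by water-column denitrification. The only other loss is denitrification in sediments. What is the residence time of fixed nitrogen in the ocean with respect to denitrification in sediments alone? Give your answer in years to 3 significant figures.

At steady state ΣF_in = ΣF_out.
ΣF_in = 97.98 + 39.59 + 29.95 = 167.52 Tg N/yr.
Denitrification in sediments flux = ΣF_in − (53.68) = 167.52 − 53.68 = 113.8 Tg N/yr.
τ = M / F = 634900 / 113.8 = 5577 yr.

5580 yr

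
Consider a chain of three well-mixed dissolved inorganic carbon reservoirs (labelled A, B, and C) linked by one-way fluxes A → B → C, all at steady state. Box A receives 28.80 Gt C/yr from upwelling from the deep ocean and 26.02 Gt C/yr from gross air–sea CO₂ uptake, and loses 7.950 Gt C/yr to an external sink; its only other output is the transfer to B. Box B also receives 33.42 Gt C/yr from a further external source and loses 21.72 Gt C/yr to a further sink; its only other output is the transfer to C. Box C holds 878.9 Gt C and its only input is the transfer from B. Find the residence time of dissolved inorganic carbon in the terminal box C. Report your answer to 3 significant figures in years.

Box A: F(A→B) = (28.80 + 26.02) − 7.950 = 46.870 Gt C/yr.
Box B: F(B→C) = (46.870 + 33.42) − 21.72 = 58.570 Gt C/yr.
Box C throughput = its input = 58.570 Gt C/yr; τ = 878.9 / 58.570 = 15.01 yr.

15.0 yr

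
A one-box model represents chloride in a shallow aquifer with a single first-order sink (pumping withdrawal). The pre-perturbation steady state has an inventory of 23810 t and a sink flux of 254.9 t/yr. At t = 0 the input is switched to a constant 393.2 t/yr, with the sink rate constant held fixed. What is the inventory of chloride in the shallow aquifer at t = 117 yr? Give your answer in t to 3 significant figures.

33000 t

The sink rate constant is k = F₀/M₀ = 254.9/23810 = 0.01071 yr⁻¹.
Solving dM/dt = F₁ − kM with M(0) = M₀ gives M(t) = F₁/k + (M₀ − F₁/k)·e^(−kt).
F₁/k = 393.2/0.01071 = 36728 t; kt = 0.01071 × 117 = 1.253, e^(−kt) = 0.2858.
M(117) = 36728 + (23810 − 36728) × 0.2858 = 36728 − 3692 = 33037 t.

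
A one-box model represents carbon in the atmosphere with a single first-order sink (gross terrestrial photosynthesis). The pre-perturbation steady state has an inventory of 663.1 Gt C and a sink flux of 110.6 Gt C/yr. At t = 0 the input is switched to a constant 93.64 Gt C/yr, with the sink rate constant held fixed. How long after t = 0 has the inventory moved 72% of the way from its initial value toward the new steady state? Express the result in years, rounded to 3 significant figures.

7.63 yr

τ = M₀/F₀ = 663.1/110.6 = 5.995 yr.
The remaining gap fraction is e^(−t/τ); 72% covered ⇒ e^(−t/τ) = 0.280.
t = −τ ln(0.280) = 5.995 × 1.273 = 7.632 yr.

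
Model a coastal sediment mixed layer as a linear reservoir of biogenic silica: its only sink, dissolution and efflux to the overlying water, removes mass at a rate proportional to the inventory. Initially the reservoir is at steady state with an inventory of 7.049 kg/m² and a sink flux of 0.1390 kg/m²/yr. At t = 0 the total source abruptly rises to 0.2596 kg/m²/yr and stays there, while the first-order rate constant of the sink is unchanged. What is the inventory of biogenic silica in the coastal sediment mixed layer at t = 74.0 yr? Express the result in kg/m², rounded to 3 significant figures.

11.7 kg/m²

Residence time τ = M₀/F₀ = 50.71 yr. The eventual steady state is M_∞ = M₀·(F₁/F₀) = 7.049 × 0.2596/0.1390 = 13.165 kg/m².
The anomaly ΔM(t) = M(t) − M_∞ decays as ΔM₀·e^(−t/τ) with ΔM₀ = 7.049 − 13.165 = −6.116 kg/m².
At t = 74.0 yr, e^(−t/τ) = e^(−1.459) = 0.2324, so ΔM = −1.421 kg/m² and M = 13.165 − 1.421 = 11.743 kg/m².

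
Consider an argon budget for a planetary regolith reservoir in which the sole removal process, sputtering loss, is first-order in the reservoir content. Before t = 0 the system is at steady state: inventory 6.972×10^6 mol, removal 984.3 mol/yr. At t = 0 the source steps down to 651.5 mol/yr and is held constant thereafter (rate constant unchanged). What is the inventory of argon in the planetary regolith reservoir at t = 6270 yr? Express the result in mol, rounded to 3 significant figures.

5.59×10^6 mol

Residence time τ = M₀/F₀ = 7083 yr. The eventual steady state is M_∞ = M₀·(F₁/F₀) = 6.972×10^6 × 651.5/984.3 = 4.6147×10^6 mol.
The anomaly ΔM(t) = M(t) − M_∞ decays as ΔM₀·e^(−t/τ) with ΔM₀ = 6.972×10^6 − 4.6147×10^6 = 2.357×10^6 mol.
At t = 6270 yr, e^(−t/τ) = e^(−0.8852) = 0.4126, so ΔM = 972700 mol and M = 4.6147×10^6 + 972700 = 5.5874×10^6 mol.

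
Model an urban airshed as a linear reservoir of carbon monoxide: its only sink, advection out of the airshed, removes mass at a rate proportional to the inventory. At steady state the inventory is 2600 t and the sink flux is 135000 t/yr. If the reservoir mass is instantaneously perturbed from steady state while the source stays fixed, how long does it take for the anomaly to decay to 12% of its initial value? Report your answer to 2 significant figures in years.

For a linear reservoir the anomaly decays as exp(−t/τ) with τ = M/F = 2600/135000 = 0.01926 yr.
exp(−t/τ) = 0.12 ⇒ t = −τ ln(0.12) = 0.01926 × 2.120 = 0.04083 yr.

0.041 yr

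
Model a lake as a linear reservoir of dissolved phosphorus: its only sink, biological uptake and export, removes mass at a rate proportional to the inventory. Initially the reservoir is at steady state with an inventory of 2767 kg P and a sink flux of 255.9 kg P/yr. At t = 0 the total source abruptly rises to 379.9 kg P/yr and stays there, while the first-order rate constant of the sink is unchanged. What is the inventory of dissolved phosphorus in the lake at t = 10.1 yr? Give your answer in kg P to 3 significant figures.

Residence time τ = M₀/F₀ = 10.81 yr. The eventual steady state is M_∞ = M₀·(F₁/F₀) = 2767 × 379.9/255.9 = 4107.8 kg P.
The anomaly ΔM(t) = M(t) − M_∞ decays as ΔM₀·e^(−t/τ) with ΔM₀ = 2767 − 4107.8 = −1341 kg P.
At t = 10.1 yr, e^(−t/τ) = e^(−0.9341) = 0.3929, so ΔM = −526.9 kg P and M = 4107.8 − 526.9 = 3580.9 kg P.

3580 kg P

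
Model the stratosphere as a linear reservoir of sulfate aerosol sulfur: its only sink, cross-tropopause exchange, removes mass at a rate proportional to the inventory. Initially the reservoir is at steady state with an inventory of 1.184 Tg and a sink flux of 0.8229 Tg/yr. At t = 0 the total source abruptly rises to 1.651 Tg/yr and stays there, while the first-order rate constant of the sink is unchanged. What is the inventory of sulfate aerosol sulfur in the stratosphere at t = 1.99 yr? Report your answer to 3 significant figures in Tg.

The sink rate constant is k = F₀/M₀ = 0.8229/1.184 = 0.6950 yr⁻¹.
Solving dM/dt = F₁ − kM with M(0) = M₀ gives M(t) = F₁/k + (M₀ − F₁/k)·e^(−kt).
F₁/k = 1.651/0.6950 = 2.3755 Tg; kt = 0.6950 × 1.99 = 1.383, e^(−kt) = 0.2508.
M(1.99) = 2.3755 + (1.184 − 2.3755) × 0.2508 = 2.3755 − 0.2988 = 2.0767 Tg.

2.08 Tg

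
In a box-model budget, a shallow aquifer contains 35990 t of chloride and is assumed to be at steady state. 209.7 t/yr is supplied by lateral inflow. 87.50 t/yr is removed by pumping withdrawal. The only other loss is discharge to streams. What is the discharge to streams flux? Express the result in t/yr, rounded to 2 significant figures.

120 t/yr

At steady state ΣF_in = ΣF_out.
ΣF_in = 209.70 t/yr.
Discharge to streams flux = ΣF_in − (87.50) = 209.70 − 87.50 = 122.2 t/yr.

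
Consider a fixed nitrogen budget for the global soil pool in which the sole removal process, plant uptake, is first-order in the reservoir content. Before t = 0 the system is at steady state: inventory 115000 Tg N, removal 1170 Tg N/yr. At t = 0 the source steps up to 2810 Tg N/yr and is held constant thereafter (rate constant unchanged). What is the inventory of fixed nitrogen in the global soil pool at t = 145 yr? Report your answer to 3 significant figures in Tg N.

239000 Tg N

τ = M₀/F₀ = 115000/1170 = 98.29 yr; rate constant k = 1/τ.
New steady state M_∞ = F₁/k = F₁·τ = 2810 × 98.29 = 276200 Tg N.
M(t) = M_∞ + (M₀ − M_∞)·e^(−t/τ); t/τ = 145/98.29 = 1.475, so e^(−t/τ) = 0.2287.
M(t) = 276200 − 161200 × 0.2287 = 239330 Tg N.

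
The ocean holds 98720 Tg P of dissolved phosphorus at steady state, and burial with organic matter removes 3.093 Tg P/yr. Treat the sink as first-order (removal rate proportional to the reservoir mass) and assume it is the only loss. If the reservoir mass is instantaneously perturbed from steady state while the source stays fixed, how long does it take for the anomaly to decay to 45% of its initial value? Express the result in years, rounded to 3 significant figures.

For a linear reservoir the anomaly decays as exp(−t/τ) with τ = M/F = 98720/3.093 = 31920 yr.
exp(−t/τ) = 0.45 ⇒ t = −τ ln(0.45) = 31920 × 0.7985 = 25490 yr.

25500 yr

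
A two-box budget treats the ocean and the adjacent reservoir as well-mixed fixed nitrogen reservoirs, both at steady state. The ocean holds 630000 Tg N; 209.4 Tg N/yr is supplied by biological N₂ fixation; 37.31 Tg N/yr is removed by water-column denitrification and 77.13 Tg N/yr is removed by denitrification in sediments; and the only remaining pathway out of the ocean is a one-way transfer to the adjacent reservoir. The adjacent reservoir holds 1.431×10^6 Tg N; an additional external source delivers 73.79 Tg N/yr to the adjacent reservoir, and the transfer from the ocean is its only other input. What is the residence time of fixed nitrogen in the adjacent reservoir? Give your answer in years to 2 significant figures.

Balance the ocean: ΣF_in = 209.40 Tg N/yr.
Transfer to the adjacent reservoir = ΣF_in − (37.31 + 77.13) = 94.960 Tg N/yr.
Total input to the adjacent reservoir = 94.960 + 73.79 = 168.75 Tg N/yr; at steady state this equals its total output.
τ = M / F = 1.431×10^6 / 168.75 = 8480 yr.

8500 yr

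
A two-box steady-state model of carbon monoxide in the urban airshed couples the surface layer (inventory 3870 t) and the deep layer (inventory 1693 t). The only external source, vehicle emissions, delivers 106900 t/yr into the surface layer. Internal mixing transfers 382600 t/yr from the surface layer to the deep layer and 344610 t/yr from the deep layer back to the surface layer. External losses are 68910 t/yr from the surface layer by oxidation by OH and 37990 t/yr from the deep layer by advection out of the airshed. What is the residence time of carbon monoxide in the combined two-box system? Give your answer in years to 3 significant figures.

0.0520 yr

Residence time in the combined system uses the total inventory and the total *external* removal — internal exchanges between the two boxes cancel.
M_total = 3870 + 1693 = 5563.0 t.
ΣF_external_out = 68910 + 37990 = 106900 t/yr.
τ = M_total / ΣF_ext = 5563.0 / 106900 = 0.05204 yr.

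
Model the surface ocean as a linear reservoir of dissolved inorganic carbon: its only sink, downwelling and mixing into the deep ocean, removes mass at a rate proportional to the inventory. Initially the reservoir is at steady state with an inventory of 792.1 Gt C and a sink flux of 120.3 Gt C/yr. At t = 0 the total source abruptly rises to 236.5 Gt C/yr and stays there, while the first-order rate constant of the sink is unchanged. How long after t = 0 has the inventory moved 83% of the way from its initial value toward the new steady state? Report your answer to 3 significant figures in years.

τ = M₀/F₀ = 792.1/120.3 = 6.584 yr.
The remaining gap fraction is e^(−t/τ); 83% covered ⇒ e^(−t/τ) = 0.170.
t = −τ ln(0.170) = 6.584 × 1.772 = 11.67 yr.

11.7 yr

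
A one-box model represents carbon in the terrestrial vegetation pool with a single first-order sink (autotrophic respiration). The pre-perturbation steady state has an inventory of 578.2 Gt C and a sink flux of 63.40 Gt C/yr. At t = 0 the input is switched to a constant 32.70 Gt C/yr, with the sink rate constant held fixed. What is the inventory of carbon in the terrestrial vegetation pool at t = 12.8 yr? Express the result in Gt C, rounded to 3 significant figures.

τ = M₀/F₀ = 578.2/63.40 = 9.120 yr; rate constant k = 1/τ.
New steady state M_∞ = F₁/k = F₁·τ = 32.70 × 9.120 = 298.22 Gt C.
M(t) = M_∞ + (M₀ − M_∞)·e^(−t/τ); t/τ = 12.8/9.120 = 1.404, so e^(−t/τ) = 0.2457.
M(t) = 298.22 + 280.0 × 0.2457 = 367.02 Gt C.

367 Gt C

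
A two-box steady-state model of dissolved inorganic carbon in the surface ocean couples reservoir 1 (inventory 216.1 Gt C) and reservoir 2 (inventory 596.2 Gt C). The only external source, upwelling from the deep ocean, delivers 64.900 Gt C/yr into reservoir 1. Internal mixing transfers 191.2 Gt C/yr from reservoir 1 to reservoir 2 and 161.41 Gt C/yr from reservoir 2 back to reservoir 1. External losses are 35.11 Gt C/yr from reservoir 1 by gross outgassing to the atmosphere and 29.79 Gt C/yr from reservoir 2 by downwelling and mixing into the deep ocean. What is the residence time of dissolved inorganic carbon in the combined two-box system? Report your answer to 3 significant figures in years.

For the system as a whole, the A↔B exchange is internal and contributes nothing to the throughput; only the external sinks remove mass.
M_total = 216.1 + 596.2 = 812.30 Gt C.
ΣF_external_out = 35.11 + 29.79 = 64.900 Gt C/yr.
τ = M_total / ΣF_ext = 812.30 / 64.900 = 12.52 yr.

12.5 yr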